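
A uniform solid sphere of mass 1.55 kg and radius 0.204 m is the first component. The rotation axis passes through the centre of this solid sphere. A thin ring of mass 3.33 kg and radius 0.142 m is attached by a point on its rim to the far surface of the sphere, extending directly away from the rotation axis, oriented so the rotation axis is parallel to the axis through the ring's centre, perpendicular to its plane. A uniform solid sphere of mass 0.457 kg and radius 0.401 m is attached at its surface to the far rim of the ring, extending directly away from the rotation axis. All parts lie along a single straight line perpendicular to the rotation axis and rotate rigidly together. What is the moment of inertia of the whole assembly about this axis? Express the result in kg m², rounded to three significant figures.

0.882

Solid sphere: I_cm = (2/5)MR² = (2/5)(1.55)(0.204)² = 0.025802 kg m²; axis through the centre, so I = 0.025802 kg m².
Thin ring: I_cm = MR² = (3.33)(0.142)² = 0.067146 kg m²; centre at d = 0.204 + 0.142 = 0.346 m, so I = I_cm + Md² gives I = 0.067146 + (3.33)(0.346)² = 0.4658 kg m².
Solid sphere: I_cm = (2/5)MR² = (2/5)(0.457)(0.401)² = 0.029394 kg m²; centre at d = 0.204 + 0.142 + 0.142 + 0.401 = 0.889 m, so I = I_cm + Md² gives I = 0.029394 + (0.457)(0.889)² = 0.39057 kg m².
Total I = 0.025802 + 0.4658 + 0.39057 = 0.88217 kg m².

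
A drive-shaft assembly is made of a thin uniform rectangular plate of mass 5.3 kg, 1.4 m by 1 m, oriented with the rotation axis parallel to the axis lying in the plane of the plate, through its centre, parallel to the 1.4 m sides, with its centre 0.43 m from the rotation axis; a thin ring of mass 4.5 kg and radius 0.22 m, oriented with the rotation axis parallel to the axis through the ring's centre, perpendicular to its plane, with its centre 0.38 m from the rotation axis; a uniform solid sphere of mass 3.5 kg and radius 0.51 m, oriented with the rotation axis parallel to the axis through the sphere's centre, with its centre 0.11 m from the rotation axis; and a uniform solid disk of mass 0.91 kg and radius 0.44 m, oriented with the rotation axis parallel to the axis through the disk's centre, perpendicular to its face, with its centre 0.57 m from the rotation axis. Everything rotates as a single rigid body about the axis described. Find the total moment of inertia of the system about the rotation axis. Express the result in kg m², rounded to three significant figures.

3.08

Rectangular plate: I_cm = (1/12)Mb² = (1/12)(5.3)(1)² = 0.44167 kg m²; centre at d = 0.43 m, so the parallel axis theorem gives I = 0.44167 + (5.3)(0.43)² = 1.4216 kg m².
Thin ring: I_cm = MR² = (4.5)(0.22)² = 0.2178 kg m²; centre at d = 0.38 m, so the parallel axis theorem gives I = 0.2178 + (4.5)(0.38)² = 0.8676 kg m².
Solid sphere: I_cm = (2/5)MR² = (2/5)(3.5)(0.51)² = 0.36414 kg m²; centre at d = 0.11 m, so the parallel axis theorem gives I = 0.36414 + (3.5)(0.11)² = 0.40649 kg m².
Solid disk: I_cm = (1/2)MR² = (1/2)(0.91)(0.44)² = 0.088088 kg m²; centre at d = 0.57 m, so the parallel axis theorem gives I = 0.088088 + (0.91)(0.57)² = 0.38375 kg m².
Total I = 1.4216 + 0.8676 + 0.40649 + 0.38375 = 3.0795 kg m².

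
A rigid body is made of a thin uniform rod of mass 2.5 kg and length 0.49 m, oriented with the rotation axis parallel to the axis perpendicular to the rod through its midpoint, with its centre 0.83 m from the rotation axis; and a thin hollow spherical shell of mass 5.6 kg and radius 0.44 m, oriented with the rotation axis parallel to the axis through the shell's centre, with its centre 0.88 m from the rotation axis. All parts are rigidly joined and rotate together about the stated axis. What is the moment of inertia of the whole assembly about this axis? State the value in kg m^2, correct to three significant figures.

6.83

Thin rod: I_cm = (1/12)ML² = (1/12)(2.5)(0.49)² = 0.050021 kg m^2; centre at d = 0.83 m, so I = I_cm + Md² gives I = 0.050021 + (2.5)(0.83)² = 1.7723 kg m^2.
Spherical shell: I_cm = (2/3)MR² = (2/3)(5.6)(0.44)² = 0.72277 kg m^2; centre at d = 0.88 m, so I = I_cm + Md² gives I = 0.72277 + (5.6)(0.88)² = 5.0594 kg m^2.
Total I = 1.7723 + 5.0594 = 6.8317 kg m^2.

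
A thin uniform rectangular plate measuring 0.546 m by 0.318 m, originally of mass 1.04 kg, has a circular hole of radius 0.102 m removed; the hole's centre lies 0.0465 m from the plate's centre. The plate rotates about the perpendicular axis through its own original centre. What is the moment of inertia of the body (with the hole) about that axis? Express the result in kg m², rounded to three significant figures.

Unpierced body about its centre: I₀ = (1/12)M(a²+b²) = (1/12)(1.04)[(0.546)² + (0.318)²] = 0.034601 kg m².
The removed disk has mass m = M·πr²/(ab) = (1.04)·π(0.102)²/(0.546·0.318) = 0.19578 kg (same uniform areal density).
Its moment of inertia about the rotation axis (parallel-axis theorem): I_hole = (1/2)mr² + md² = (1/2)(0.19578)(0.102)² + (0.19578)(0.0465)² = 0.0014418 kg m².
Treating the hole as negative mass, I = I₀ − I_hole = 0.034601 − 0.0014418 = 0.033159 kg m².

0.0332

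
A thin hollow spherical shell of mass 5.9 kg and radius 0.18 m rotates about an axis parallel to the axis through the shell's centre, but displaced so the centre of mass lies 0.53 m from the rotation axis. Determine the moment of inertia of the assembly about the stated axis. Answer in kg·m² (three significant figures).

I_cm = (2/3)MR² = (2/3)(5.9)(0.18)² = 0.12744 kg·m²; centre at d = 0.53 m, so the parallel axis theorem gives I = 0.12744 + (5.9)(0.53)² = 1.7848 kg·m².

1.78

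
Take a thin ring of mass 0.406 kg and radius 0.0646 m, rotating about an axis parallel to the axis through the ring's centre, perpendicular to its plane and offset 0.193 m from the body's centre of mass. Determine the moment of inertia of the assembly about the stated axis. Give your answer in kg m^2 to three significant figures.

0.0168

I_cm = MR² = (0.406)(0.0646)² = 0.0016943 kg m^2; centre at d = 0.193 m, so I = I_cm + Md² gives I = 0.0016943 + (0.406)(0.193)² = 0.016817 kg m^2.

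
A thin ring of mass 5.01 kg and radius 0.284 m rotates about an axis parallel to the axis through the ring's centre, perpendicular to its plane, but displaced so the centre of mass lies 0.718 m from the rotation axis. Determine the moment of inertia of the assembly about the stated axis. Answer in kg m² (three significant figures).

2.99

I_cm = MR² = (5.01)(0.284)² = 0.40409 kg m²; centre at d = 0.718 m, so the parallel axis theorem gives I = 0.40409 + (5.01)(0.718)² = 2.9869 kg m².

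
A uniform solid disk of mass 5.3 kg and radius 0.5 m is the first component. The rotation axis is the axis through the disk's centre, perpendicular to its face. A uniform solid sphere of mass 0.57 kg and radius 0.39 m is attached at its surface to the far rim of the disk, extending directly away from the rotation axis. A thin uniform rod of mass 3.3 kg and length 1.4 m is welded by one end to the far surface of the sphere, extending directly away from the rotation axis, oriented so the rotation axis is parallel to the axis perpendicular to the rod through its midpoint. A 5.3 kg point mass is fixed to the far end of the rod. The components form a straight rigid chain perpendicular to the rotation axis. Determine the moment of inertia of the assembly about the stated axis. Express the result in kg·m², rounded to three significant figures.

Solid disk: I_cm = (1/2)MR² = (1/2)(5.3)(0.5)² = 0.6625 kg·m²; axis through the centre, so I = 0.6625 kg·m².
Solid sphere: I_cm = (2/5)MR² = (2/5)(0.57)(0.39)² = 0.034679 kg·m²; centre at d = 0.5 + 0.39 = 0.89 m, so I = I_cm + Md² gives I = 0.034679 + (0.57)(0.89)² = 0.48618 kg·m².
Thin rod: I_cm = (1/12)ML² = (1/12)(3.3)(1.4)² = 0.539 kg·m²; centre at d = 0.5 + 0.39 + 0.39 + 0.7 = 1.98 m, so I = I_cm + Md² gives I = 0.539 + (3.3)(1.98)² = 13.476 kg·m².
Point mass: I_cm = 0; centre at d = 0.5 + 0.39 + 0.39 + 0.7 + 0.7 = 2.68 m, so I = I_cm + Md² gives I = 0 + (5.3)(2.68)² = 38.067 kg·m².
Total I = 0.6625 + 0.48618 + 13.476 + 38.067 = 52.692 kg·m².

52.7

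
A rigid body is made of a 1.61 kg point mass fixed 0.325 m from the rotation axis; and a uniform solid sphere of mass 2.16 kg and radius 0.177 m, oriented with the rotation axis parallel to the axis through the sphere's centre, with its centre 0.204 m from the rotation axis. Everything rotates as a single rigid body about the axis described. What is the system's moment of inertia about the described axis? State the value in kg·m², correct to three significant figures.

Point mass: I_cm = 0; centre at d = 0.325 m, so I = I_cm + Md² gives I = 0 + (1.61)(0.325)² = 0.17006 kg·m².
Solid sphere: I_cm = (2/5)MR² = (2/5)(2.16)(0.177)² = 0.027068 kg·m²; centre at d = 0.204 m, so I = I_cm + Md² gives I = 0.027068 + (2.16)(0.204)² = 0.11696 kg·m².
Total I = 0.17006 + 0.11696 = 0.28702 kg·m².

0.287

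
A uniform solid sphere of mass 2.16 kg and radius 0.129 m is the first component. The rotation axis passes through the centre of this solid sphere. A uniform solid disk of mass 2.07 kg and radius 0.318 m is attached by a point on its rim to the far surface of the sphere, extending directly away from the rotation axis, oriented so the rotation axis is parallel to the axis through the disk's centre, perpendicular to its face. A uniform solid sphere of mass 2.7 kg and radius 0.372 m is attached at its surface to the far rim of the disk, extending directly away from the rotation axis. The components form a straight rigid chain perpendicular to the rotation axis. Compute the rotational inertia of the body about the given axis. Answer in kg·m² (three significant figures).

4.17

Solid sphere: I_cm = (2/5)MR² = (2/5)(2.16)(0.129)² = 0.014378 kg·m²; axis through the centre, so I = 0.014378 kg·m².
Solid disk: I_cm = (1/2)MR² = (1/2)(2.07)(0.318)² = 0.10466 kg·m²; centre at d = 0.129 + 0.318 = 0.447 m, so I = I_cm + Md² gives I = 0.10466 + (2.07)(0.447)² = 0.51827 kg·m².
Solid sphere: I_cm = (2/5)MR² = (2/5)(2.7)(0.372)² = 0.14945 kg·m²; centre at d = 0.129 + 0.318 + 0.318 + 0.372 = 1.137 m, so I = I_cm + Md² gives I = 0.14945 + (2.7)(1.137)² = 3.6399 kg·m².
Total I = 0.014378 + 0.51827 + 3.6399 = 4.1726 kg·m².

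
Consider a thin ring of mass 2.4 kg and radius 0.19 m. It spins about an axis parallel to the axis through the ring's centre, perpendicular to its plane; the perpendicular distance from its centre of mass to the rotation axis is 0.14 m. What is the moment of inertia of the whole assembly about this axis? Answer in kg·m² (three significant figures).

I_cm = MR² = (2.4)(0.19)² = 0.08664 kg·m²; centre at d = 0.14 m, so I = I_cm + Md² gives I = 0.08664 + (2.4)(0.14)² = 0.13368 kg·m².

0.134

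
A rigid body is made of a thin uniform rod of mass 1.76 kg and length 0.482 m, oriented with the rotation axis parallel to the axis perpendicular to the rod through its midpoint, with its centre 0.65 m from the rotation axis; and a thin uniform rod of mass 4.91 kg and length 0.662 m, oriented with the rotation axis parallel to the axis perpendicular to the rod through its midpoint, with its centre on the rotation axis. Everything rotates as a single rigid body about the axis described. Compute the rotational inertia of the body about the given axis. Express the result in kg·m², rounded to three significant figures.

Thin rod: I_cm = (1/12)ML² = (1/12)(1.76)(0.482)² = 0.034074 kg·m²; centre at d = 0.65 m, so I = I_cm + Md² gives I = 0.034074 + (1.76)(0.65)² = 0.77767 kg·m².
Thin rod: I_cm = (1/12)ML² = (1/12)(4.91)(0.662)² = 0.17931 kg·m²; axis through the centre, so I = 0.17931 kg·m².
Total I = 0.77767 + 0.17931 = 0.95699 kg·m².

0.957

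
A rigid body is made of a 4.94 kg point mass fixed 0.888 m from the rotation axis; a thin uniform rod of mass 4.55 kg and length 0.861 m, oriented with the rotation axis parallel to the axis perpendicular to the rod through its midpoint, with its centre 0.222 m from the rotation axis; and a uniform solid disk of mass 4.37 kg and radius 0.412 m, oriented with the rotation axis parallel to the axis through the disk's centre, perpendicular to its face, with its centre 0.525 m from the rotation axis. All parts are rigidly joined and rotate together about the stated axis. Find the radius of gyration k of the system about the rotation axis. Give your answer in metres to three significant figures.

Point mass: I_cm = 0; centre at d = 0.888 m, so the parallel axis theorem gives I = 0 + (4.94)(0.888)² = 3.8954 kg·m².
Thin rod: I_cm = (1/12)ML² = (1/12)(4.55)(0.861)² = 0.28108 kg·m²; centre at d = 0.222 m, so the parallel axis theorem gives I = 0.28108 + (4.55)(0.222)² = 0.50533 kg·m².
Solid disk: I_cm = (1/2)MR² = (1/2)(4.37)(0.412)² = 0.37089 kg·m²; centre at d = 0.525 m, so the parallel axis theorem gives I = 0.37089 + (4.37)(0.525)² = 1.5754 kg·m².
Total I = 5.9761 kg·m²; total mass M = 13.86 kg.
k = √(I/M) = √(5.9761/13.86) = 0.65664 m.

0.657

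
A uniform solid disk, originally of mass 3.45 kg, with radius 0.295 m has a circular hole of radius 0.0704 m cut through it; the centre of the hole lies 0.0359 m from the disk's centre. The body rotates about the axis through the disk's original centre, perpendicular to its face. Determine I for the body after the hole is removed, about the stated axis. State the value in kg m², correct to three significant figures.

Unpierced body about its centre: I₀ = (1/2)MR² = (1/2)(3.45)(0.295)² = 0.15012 kg m².
The removed disk has mass m = M·(r/R)² = (3.45)(0.0704/0.295)² = 0.19648 kg (same uniform areal density).
Its moment of inertia about the rotation axis (parallel-axis theorem): I_hole = (1/2)mr² + md² = (1/2)(0.19648)(0.0704)² + (0.19648)(0.0359)² = 0.00074012 kg m².
Treating the hole as negative mass, I = I₀ − I_hole = 0.15012 − 0.00074012 = 0.14938 kg m².

0.149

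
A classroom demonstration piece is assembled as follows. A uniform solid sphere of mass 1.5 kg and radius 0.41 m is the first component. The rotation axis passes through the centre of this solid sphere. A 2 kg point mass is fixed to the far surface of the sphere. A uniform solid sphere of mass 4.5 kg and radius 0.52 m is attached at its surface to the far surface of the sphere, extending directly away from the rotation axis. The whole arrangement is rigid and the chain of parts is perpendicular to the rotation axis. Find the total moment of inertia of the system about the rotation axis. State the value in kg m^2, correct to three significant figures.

Solid sphere: I_cm = (2/5)MR² = (2/5)(1.5)(0.41)² = 0.10086 kg m^2; axis through the centre, so I = 0.10086 kg m^2.
Point mass: I_cm = 0; centre at d = 0.41 m, so I = I_cm + Md² gives I = 0 + (2)(0.41)² = 0.3362 kg m^2.
Solid sphere: I_cm = (2/5)MR² = (2/5)(4.5)(0.52)² = 0.48672 kg m^2; centre at d = 0.41 + 0.52 = 0.93 m, so I = I_cm + Md² gives I = 0.48672 + (4.5)(0.93)² = 4.3788 kg m^2.
Total I = 0.10086 + 0.3362 + 4.3788 = 4.8158 kg m^2.

4.82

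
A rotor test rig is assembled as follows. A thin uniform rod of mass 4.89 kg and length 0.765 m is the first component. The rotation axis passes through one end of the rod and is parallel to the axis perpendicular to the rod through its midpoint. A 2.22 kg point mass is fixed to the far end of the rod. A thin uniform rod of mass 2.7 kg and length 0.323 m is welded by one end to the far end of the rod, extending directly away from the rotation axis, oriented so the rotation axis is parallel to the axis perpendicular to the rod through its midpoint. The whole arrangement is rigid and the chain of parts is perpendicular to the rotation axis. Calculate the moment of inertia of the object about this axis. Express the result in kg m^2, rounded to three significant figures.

Thin rod: I_cm = (1/12)ML² = (1/12)(4.89)(0.765)² = 0.23848 kg m^2; centre at d = 0.3825 m, so I = I_cm + Md² gives I = 0.23848 + (4.89)(0.3825)² = 0.95392 kg m^2.
Point mass: I_cm = 0; centre at d = 0.3825 + 0.3825 = 0.765 m, so I = I_cm + Md² gives I = 0 + (2.22)(0.765)² = 1.2992 kg m^2.
Thin rod: I_cm = (1/12)ML² = (1/12)(2.7)(0.323)² = 0.023474 kg m^2; centre at d = 0.3825 + 0.3825 + 0.1615 = 0.9265 m, so I = I_cm + Md² gives I = 0.023474 + (2.7)(0.9265)² = 2.3412 kg m^2.
Total I = 0.95392 + 1.2992 + 2.3412 = 4.5943 kg m^2.

4.59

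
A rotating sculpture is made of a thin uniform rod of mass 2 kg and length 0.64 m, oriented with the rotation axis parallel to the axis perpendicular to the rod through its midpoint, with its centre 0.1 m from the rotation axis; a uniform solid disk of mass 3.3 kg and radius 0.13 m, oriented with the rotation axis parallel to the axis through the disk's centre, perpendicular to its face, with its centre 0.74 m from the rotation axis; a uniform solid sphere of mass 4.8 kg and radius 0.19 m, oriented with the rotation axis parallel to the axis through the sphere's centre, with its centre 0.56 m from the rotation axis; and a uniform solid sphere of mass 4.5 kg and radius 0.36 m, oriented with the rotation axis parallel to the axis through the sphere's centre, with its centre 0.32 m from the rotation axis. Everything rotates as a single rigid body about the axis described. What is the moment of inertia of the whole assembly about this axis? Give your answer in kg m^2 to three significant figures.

Thin rod: I_cm = (1/12)ML² = (1/12)(2)(0.64)² = 0.068267 kg m^2; centre at d = 0.1 m, so the parallel axis theorem gives I = 0.068267 + (2)(0.1)² = 0.088267 kg m^2.
Solid disk: I_cm = (1/2)MR² = (1/2)(3.3)(0.13)² = 0.027885 kg m^2; centre at d = 0.74 m, so the parallel axis theorem gives I = 0.027885 + (3.3)(0.74)² = 1.835 kg m^2.
Solid sphere: I_cm = (2/5)MR² = (2/5)(4.8)(0.19)² = 0.069312 kg m^2; centre at d = 0.56 m, so the parallel axis theorem gives I = 0.069312 + (4.8)(0.56)² = 1.5746 kg m^2.
Solid sphere: I_cm = (2/5)MR² = (2/5)(4.5)(0.36)² = 0.23328 kg m^2; centre at d = 0.32 m, so the parallel axis theorem gives I = 0.23328 + (4.5)(0.32)² = 0.69408 kg m^2.
Total I = 0.088267 + 1.835 + 1.5746 + 0.69408 = 4.1919 kg m^2.

4.19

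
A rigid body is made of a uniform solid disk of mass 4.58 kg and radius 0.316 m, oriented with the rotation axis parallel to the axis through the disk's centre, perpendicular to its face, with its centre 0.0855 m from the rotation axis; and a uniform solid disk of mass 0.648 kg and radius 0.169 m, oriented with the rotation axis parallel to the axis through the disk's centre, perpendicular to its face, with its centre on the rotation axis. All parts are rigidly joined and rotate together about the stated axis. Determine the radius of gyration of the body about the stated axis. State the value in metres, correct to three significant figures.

0.228

Solid disk: I_cm = (1/2)MR² = (1/2)(4.58)(0.316)² = 0.22867 kg·m²; centre at d = 0.0855 m, so the parallel axis theorem gives I = 0.22867 + (4.58)(0.0855)² = 0.26215 kg·m².
Solid disk: I_cm = (1/2)MR² = (1/2)(0.648)(0.169)² = 0.0092538 kg·m²; axis through the centre, so I = 0.0092538 kg·m².
Total I = 0.2714 kg·m²; total mass M = 5.228 kg.
k = √(I/M) = √(0.2714/5.228) = 0.22785 m.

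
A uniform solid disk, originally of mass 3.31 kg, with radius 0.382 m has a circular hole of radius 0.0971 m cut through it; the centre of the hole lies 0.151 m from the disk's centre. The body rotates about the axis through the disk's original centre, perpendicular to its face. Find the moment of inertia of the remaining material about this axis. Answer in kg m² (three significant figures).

0.236

Unpierced body about its centre: I₀ = (1/2)MR² = (1/2)(3.31)(0.382)² = 0.2415 kg m².
The removed disk has mass m = M·(r/R)² = (3.31)(0.0971/0.382)² = 0.21387 kg (same uniform areal density).
Its moment of inertia about the rotation axis (parallel-axis theorem): I_hole = (1/2)mr² + md² = (1/2)(0.21387)(0.0971)² + (0.21387)(0.151)² = 0.0058845 kg m².
Treating the hole as negative mass, I = I₀ − I_hole = 0.2415 − 0.0058845 = 0.23562 kg m².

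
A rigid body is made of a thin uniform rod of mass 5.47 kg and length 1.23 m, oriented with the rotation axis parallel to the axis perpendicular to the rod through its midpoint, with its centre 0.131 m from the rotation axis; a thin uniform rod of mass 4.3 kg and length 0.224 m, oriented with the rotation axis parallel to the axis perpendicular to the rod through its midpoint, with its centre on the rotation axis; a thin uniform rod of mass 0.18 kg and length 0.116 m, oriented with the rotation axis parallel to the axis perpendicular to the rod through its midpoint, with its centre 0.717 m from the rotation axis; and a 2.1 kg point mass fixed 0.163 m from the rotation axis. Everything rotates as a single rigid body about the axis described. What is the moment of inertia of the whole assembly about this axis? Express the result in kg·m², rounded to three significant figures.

0.950

Thin rod: I_cm = (1/12)ML² = (1/12)(5.47)(1.23)² = 0.68963 kg·m²; centre at d = 0.131 m, so I = I_cm + Md² gives I = 0.68963 + (5.47)(0.131)² = 0.7835 kg·m².
Thin rod: I_cm = (1/12)ML² = (1/12)(4.3)(0.224)² = 0.01798 kg·m²; axis through the centre, so I = 0.01798 kg·m².
Thin rod: I_cm = (1/12)ML² = (1/12)(0.18)(0.116)² = 0.00020184 kg·m²; centre at d = 0.717 m, so I = I_cm + Md² gives I = 0.00020184 + (0.18)(0.717)² = 0.092738 kg·m².
Point mass: I_cm = 0; centre at d = 0.163 m, so I = I_cm + Md² gives I = 0 + (2.1)(0.163)² = 0.055795 kg·m².
Total I = 0.7835 + 0.01798 + 0.092738 + 0.055795 = 0.95001 kg·m².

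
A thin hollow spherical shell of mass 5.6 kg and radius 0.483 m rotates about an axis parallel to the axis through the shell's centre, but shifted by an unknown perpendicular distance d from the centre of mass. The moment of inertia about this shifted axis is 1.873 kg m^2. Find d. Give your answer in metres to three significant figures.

About the centre-of-mass axis, I_cm = (2/3)MR² = (2/3)(5.6)(0.483)² = 0.87095 kg m^2.
Parallel axis theorem: I = I_cm + Md², so Md² = 1.873 − 0.87095 = 1.0021 kg m^2.
d = √(1.0021 / 5.6) = 0.42301 m.

0.423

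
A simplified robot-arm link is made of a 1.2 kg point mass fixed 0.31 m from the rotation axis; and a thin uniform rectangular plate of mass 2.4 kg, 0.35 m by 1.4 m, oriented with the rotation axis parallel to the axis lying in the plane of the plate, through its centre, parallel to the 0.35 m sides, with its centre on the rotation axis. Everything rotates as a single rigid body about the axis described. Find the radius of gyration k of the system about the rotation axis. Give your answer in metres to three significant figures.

Point mass: I_cm = 0; centre at d = 0.31 m, so I = I_cm + Md² gives I = 0 + (1.2)(0.31)² = 0.11532 kg m².
Rectangular plate: I_cm = (1/12)Mb² = (1/12)(2.4)(1.4)² = 0.392 kg m²; axis through the centre, so I = 0.392 kg m².
Total I = 0.50732 kg m²; total mass M = 3.6 kg.
k = √(I/M) = √(0.50732/3.6) = 0.3754 m.

0.375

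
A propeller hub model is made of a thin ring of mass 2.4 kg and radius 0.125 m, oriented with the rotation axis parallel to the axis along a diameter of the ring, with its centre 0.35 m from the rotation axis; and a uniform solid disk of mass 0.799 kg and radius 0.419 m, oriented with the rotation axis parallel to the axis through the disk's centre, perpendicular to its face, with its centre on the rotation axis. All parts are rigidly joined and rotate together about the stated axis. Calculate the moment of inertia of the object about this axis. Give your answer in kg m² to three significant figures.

Thin ring: I_cm = (1/2)MR² = (1/2)(2.4)(0.125)² = 0.01875 kg m²; centre at d = 0.35 m, so I = I_cm + Md² gives I = 0.01875 + (2.4)(0.35)² = 0.31275 kg m².
Solid disk: I_cm = (1/2)MR² = (1/2)(0.799)(0.419)² = 0.070137 kg m²; axis through the centre, so I = 0.070137 kg m².
Total I = 0.31275 + 0.070137 = 0.38289 kg m².

0.383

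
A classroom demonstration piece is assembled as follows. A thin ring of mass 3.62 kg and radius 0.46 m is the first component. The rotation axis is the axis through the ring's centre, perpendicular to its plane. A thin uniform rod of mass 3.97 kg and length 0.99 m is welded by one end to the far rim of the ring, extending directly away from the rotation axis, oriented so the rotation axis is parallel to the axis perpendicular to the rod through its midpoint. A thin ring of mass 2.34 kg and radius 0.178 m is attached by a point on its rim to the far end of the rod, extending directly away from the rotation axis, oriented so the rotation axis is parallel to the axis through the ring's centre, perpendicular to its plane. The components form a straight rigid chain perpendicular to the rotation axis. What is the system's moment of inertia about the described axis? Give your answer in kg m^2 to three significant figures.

Thin ring: I_cm = MR² = (3.62)(0.46)² = 0.76599 kg m^2; axis through the centre, so I = 0.76599 kg m^2.
Thin rod: I_cm = (1/12)ML² = (1/12)(3.97)(0.99)² = 0.32425 kg m^2; centre at d = 0.46 + 0.495 = 0.955 m, so the parallel axis theorem gives I = 0.32425 + (3.97)(0.955)² = 3.945 kg m^2.
Thin ring: I_cm = MR² = (2.34)(0.178)² = 0.074141 kg m^2; centre at d = 0.46 + 0.495 + 0.495 + 0.178 = 1.628 m, so the parallel axis theorem gives I = 0.074141 + (2.34)(1.628)² = 6.276 kg m^2.
Total I = 0.76599 + 3.945 + 6.276 = 10.987 kg m^2.

11.0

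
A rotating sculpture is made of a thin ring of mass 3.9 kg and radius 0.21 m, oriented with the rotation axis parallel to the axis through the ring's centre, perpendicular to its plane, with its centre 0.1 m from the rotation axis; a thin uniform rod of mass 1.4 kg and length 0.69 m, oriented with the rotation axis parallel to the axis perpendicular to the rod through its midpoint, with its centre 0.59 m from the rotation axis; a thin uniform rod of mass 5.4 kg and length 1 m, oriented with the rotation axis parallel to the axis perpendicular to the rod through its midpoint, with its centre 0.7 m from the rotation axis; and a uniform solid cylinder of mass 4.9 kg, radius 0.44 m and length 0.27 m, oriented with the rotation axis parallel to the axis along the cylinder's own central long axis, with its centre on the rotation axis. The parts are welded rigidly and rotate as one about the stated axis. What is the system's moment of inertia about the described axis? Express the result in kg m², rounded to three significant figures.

Thin ring: I_cm = MR² = (3.9)(0.21)² = 0.17199 kg m²; centre at d = 0.1 m, so I = I_cm + Md² gives I = 0.17199 + (3.9)(0.1)² = 0.21099 kg m².
Thin rod: I_cm = (1/12)ML² = (1/12)(1.4)(0.69)² = 0.055545 kg m²; centre at d = 0.59 m, so I = I_cm + Md² gives I = 0.055545 + (1.4)(0.59)² = 0.54288 kg m².
Thin rod: I_cm = (1/12)ML² = (1/12)(5.4)(1)² = 0.45 kg m²; centre at d = 0.7 m, so I = I_cm + Md² gives I = 0.45 + (5.4)(0.7)² = 3.096 kg m².
Solid cylinder: I_cm = (1/2)MR² = (1/2)(4.9)(0.44)² = 0.47432 kg m²; axis through the centre, so I = 0.47432 kg m².
Total I = 0.21099 + 0.54288 + 3.096 + 0.47432 = 4.3242 kg m².

4.32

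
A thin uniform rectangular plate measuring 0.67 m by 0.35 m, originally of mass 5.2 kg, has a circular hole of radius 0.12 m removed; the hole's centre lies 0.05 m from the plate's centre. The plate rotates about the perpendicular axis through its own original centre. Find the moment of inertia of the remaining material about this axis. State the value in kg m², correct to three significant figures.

Unpierced body about its centre: I₀ = (1/12)M(a²+b²) = (1/12)(5.2)[(0.67)² + (0.35)²] = 0.24761 kg m².
The removed disk has mass m = M·πr²/(ab) = (5.2)·π(0.12)²/(0.67·0.35) = 1.0032 kg (same uniform areal density).
Its moment of inertia about the rotation axis (parallel-axis theorem): I_hole = (1/2)mr² + md² = (1/2)(1.0032)(0.12)² + (1.0032)(0.05)² = 0.0097307 kg m².
Treating the hole as negative mass, I = I₀ − I_hole = 0.24761 − 0.0097307 = 0.23788 kg m².

0.238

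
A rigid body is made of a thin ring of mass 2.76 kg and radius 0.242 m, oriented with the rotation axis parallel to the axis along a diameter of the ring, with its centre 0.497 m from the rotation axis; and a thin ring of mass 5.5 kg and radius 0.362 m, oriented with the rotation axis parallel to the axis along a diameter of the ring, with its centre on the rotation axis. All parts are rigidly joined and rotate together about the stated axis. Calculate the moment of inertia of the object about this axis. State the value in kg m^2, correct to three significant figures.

1.12

Thin ring: I_cm = (1/2)MR² = (1/2)(2.76)(0.242)² = 0.080818 kg m^2; centre at d = 0.497 m, so I = I_cm + Md² gives I = 0.080818 + (2.76)(0.497)² = 0.76256 kg m^2.
Thin ring: I_cm = (1/2)MR² = (1/2)(5.5)(0.362)² = 0.36037 kg m^2; axis through the centre, so I = 0.36037 kg m^2.
Total I = 0.76256 + 0.36037 = 1.1229 kg m^2.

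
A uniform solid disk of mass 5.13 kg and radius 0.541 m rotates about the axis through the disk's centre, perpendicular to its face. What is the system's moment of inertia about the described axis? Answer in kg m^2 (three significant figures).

0.751

I_cm = (1/2)MR² = (1/2)(5.13)(0.541)² = 0.75073 kg m^2; axis through the centre, so I = 0.75073 kg m^2.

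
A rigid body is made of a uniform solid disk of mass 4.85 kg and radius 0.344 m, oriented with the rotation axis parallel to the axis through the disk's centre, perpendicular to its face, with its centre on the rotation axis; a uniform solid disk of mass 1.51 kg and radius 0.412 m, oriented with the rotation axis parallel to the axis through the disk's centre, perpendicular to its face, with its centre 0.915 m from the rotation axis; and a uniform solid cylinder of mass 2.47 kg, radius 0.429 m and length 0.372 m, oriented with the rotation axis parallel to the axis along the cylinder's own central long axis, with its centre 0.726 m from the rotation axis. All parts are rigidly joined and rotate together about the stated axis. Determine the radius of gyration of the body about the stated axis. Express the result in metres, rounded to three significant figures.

0.603

Solid disk: I_cm = (1/2)MR² = (1/2)(4.85)(0.344)² = 0.28696 kg·m²; axis through the centre, so I = 0.28696 kg·m².
Solid disk: I_cm = (1/2)MR² = (1/2)(1.51)(0.412)² = 0.12816 kg·m²; centre at d = 0.915 m, so the parallel axis theorem gives I = 0.12816 + (1.51)(0.915)² = 1.3924 kg·m².
Solid cylinder: I_cm = (1/2)MR² = (1/2)(2.47)(0.429)² = 0.22729 kg·m²; centre at d = 0.726 m, so the parallel axis theorem gives I = 0.22729 + (2.47)(0.726)² = 1.5292 kg·m².
Total I = 3.2085 kg·m²; total mass M = 8.83 kg.
k = √(I/M) = √(3.2085/8.83) = 0.6028 m.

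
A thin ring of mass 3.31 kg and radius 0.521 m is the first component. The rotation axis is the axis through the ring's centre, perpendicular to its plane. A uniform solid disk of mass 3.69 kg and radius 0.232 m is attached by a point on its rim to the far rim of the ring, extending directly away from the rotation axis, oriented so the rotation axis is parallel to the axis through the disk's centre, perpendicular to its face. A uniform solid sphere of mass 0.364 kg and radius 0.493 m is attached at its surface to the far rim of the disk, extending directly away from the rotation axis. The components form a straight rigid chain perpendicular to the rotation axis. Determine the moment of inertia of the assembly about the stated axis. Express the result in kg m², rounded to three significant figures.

Thin ring: I_cm = MR² = (3.31)(0.521)² = 0.89847 kg m²; axis through the centre, so I = 0.89847 kg m².
Solid disk: I_cm = (1/2)MR² = (1/2)(3.69)(0.232)² = 0.099305 kg m²; centre at d = 0.521 + 0.232 = 0.753 m, so I = I_cm + Md² gives I = 0.099305 + (3.69)(0.753)² = 2.1916 kg m².
Solid sphere: I_cm = (2/5)MR² = (2/5)(0.364)(0.493)² = 0.035388 kg m²; centre at d = 0.521 + 0.232 + 0.232 + 0.493 = 1.478 m, so I = I_cm + Md² gives I = 0.035388 + (0.364)(1.478)² = 0.83054 kg m².
Total I = 0.89847 + 2.1916 + 0.83054 = 3.9206 kg m².

3.92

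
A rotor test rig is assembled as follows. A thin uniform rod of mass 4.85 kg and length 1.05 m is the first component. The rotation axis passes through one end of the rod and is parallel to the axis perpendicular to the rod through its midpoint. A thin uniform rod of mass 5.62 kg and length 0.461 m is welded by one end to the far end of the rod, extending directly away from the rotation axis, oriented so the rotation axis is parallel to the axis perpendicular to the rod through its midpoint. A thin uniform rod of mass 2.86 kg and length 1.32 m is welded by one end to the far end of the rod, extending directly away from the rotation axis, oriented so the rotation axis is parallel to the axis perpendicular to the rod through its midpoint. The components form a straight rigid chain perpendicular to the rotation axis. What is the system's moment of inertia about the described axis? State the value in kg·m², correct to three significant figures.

25.0

Thin rod: I_cm = (1/12)ML² = (1/12)(4.85)(1.05)² = 0.44559 kg·m²; centre at d = 0.525 m, so I = I_cm + Md² gives I = 0.44559 + (4.85)(0.525)² = 1.7824 kg·m².
Thin rod: I_cm = (1/12)ML² = (1/12)(5.62)(0.461)² = 0.099531 kg·m²; centre at d = 0.525 + 0.525 + 0.2305 = 1.2805 m, so I = I_cm + Md² gives I = 0.099531 + (5.62)(1.2805)² = 9.3145 kg·m².
Thin rod: I_cm = (1/12)ML² = (1/12)(2.86)(1.32)² = 0.41527 kg·m²; centre at d = 0.525 + 0.525 + 0.2305 + 0.2305 + 0.66 = 2.171 m, so I = I_cm + Md² gives I = 0.41527 + (2.86)(2.171)² = 13.895 kg·m².
Total I = 1.7824 + 9.3145 + 13.895 = 24.992 kg·m².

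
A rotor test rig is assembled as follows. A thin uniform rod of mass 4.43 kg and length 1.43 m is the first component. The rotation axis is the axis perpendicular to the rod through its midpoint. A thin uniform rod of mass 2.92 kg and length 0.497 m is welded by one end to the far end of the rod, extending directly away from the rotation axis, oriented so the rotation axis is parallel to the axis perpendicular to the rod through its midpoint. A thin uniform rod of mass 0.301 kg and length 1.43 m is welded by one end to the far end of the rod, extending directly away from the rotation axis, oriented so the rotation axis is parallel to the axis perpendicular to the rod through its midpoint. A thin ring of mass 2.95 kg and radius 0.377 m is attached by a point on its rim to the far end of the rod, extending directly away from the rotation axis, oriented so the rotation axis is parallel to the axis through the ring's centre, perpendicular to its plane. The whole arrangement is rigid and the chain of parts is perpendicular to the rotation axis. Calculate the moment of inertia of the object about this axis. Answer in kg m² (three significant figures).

32.0

Thin rod: I_cm = (1/12)ML² = (1/12)(4.43)(1.43)² = 0.75491 kg m²; axis through the centre, so I = 0.75491 kg m².
Thin rod: I_cm = (1/12)ML² = (1/12)(2.92)(0.497)² = 0.060106 kg m²; centre at d = 0.715 + 0.2485 = 0.9635 m, so the parallel axis theorem gives I = 0.060106 + (2.92)(0.9635)² = 2.7708 kg m².
Thin rod: I_cm = (1/12)ML² = (1/12)(0.301)(1.43)² = 0.051293 kg m²; centre at d = 0.715 + 0.2485 + 0.2485 + 0.715 = 1.927 m, so the parallel axis theorem gives I = 0.051293 + (0.301)(1.927)² = 1.169 kg m².
Thin ring: I_cm = MR² = (2.95)(0.377)² = 0.41928 kg m²; centre at d = 0.715 + 0.2485 + 0.2485 + 0.715 + 0.715 + 0.377 = 3.019 m, so the parallel axis theorem gives I = 0.41928 + (2.95)(3.019)² = 27.307 kg m².
Total I = 0.75491 + 2.7708 + 1.169 + 27.307 = 32.001 kg m².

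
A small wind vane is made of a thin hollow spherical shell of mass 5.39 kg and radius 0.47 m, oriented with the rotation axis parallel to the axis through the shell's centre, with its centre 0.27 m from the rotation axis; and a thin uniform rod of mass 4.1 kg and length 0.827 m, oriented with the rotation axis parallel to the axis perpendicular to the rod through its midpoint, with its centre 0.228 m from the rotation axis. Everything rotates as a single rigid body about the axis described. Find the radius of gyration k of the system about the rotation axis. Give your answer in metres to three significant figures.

0.415

Spherical shell: I_cm = (2/3)MR² = (2/3)(5.39)(0.47)² = 0.79377 kg·m²; centre at d = 0.27 m, so I = I_cm + Md² gives I = 0.79377 + (5.39)(0.27)² = 1.1867 kg·m².
Thin rod: I_cm = (1/12)ML² = (1/12)(4.1)(0.827)² = 0.23368 kg·m²; centre at d = 0.228 m, so I = I_cm + Md² gives I = 0.23368 + (4.1)(0.228)² = 0.44681 kg·m².
Total I = 1.6335 kg·m²; total mass M = 9.49 kg.
k = √(I/M) = √(1.6335/9.49) = 0.41488 m.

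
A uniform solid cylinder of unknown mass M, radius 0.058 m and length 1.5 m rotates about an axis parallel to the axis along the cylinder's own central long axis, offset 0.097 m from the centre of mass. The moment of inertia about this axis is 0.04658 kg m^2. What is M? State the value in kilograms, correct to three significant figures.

I = I_cm + Md² = (1/2)MR² + Md² = M·[0.5·(0.058)² + (0.097)²] = M·0.011091.
So M = 0.04658 / 0.011091 = 4.1998 kg.

4.20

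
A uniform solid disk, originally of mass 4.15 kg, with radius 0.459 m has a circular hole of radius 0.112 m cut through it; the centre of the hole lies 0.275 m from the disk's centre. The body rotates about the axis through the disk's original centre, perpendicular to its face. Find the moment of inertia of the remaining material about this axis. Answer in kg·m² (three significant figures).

0.417

Unpierced body about its centre: I₀ = (1/2)MR² = (1/2)(4.15)(0.459)² = 0.43716 kg·m².
The removed disk has mass m = M·(r/R)² = (4.15)(0.112/0.459)² = 0.24709 kg (same uniform areal density).
Its moment of inertia about the rotation axis (parallel-axis theorem): I_hole = (1/2)mr² + md² = (1/2)(0.24709)(0.112)² + (0.24709)(0.275)² = 0.020236 kg·m².
Treating the hole as negative mass, I = I₀ − I_hole = 0.43716 − 0.020236 = 0.41693 kg·m².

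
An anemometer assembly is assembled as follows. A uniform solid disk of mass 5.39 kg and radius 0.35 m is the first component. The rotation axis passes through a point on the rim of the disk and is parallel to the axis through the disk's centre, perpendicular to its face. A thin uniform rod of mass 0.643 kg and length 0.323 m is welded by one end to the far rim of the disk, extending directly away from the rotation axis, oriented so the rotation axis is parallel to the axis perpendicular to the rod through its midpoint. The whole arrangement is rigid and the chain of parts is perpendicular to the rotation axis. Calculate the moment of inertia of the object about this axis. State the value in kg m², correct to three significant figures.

Solid disk: I_cm = (1/2)MR² = (1/2)(5.39)(0.35)² = 0.33014 kg m²; centre at d = 0.35 m, so I = I_cm + Md² gives I = 0.33014 + (5.39)(0.35)² = 0.99041 kg m².
Thin rod: I_cm = (1/12)ML² = (1/12)(0.643)(0.323)² = 0.0055903 kg m²; centre at d = 0.35 + 0.35 + 0.1615 = 0.8615 m, so I = I_cm + Md² gives I = 0.0055903 + (0.643)(0.8615)² = 0.48281 kg m².
Total I = 0.99041 + 0.48281 = 1.4732 kg m².

1.47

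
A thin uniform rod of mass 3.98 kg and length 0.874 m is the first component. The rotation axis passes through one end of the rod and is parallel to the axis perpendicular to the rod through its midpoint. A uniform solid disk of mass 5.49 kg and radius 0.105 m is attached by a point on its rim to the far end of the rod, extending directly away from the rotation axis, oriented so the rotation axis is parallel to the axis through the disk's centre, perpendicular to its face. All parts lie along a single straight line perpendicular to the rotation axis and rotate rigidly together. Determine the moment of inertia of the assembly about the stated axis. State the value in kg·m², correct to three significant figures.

Thin rod: I_cm = (1/12)ML² = (1/12)(3.98)(0.874)² = 0.25335 kg·m²; centre at d = 0.437 m, so I = I_cm + Md² gives I = 0.25335 + (3.98)(0.437)² = 1.0134 kg·m².
Solid disk: I_cm = (1/2)MR² = (1/2)(5.49)(0.105)² = 0.030264 kg·m²; centre at d = 0.437 + 0.437 + 0.105 = 0.979 m, so I = I_cm + Md² gives I = 0.030264 + (5.49)(0.979)² = 5.2921 kg·m².
Total I = 1.0134 + 5.2921 = 6.3055 kg·m².

6.31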